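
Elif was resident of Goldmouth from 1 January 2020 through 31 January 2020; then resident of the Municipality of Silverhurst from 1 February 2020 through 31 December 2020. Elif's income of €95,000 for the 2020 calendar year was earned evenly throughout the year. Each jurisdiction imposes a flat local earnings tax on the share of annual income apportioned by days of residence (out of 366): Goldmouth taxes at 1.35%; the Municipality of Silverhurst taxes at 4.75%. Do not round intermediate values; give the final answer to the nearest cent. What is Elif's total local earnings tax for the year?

Goldmouth, 1 January – 31 January 2020: 31 days → €95,000 × 1.35% × 31/366 = €108.6270
The Municipality of Silverhurst, 1 February – 31 December 2020: 335 days → €95,000 × 4.75% × 335/366 = €4,130.2937
Total = €4,238.9208

€4,238.92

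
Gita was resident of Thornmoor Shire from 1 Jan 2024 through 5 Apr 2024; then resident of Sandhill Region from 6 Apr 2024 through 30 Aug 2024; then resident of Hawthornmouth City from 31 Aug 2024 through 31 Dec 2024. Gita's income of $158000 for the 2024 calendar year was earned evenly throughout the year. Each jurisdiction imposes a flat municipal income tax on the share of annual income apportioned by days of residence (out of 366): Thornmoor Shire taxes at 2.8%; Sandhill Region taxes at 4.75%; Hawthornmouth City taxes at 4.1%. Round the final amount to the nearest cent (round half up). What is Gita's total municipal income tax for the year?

$6351.73

Thornmoor Shire, 1 Jan – 5 Apr 2024: 96 days → $158000 × 2.8% × 96/366 = $1160.3934
Sandhill Region, 6 Apr – 30 Aug 2024: 147 days → $158000 × 4.75% × 147/366 = $3014.3033
Hawthornmouth City, 31 Aug – 31 Dec 2024: 123 days → $158000 × 4.1% × 123/366 = $2177.0328
Total = $6351.7295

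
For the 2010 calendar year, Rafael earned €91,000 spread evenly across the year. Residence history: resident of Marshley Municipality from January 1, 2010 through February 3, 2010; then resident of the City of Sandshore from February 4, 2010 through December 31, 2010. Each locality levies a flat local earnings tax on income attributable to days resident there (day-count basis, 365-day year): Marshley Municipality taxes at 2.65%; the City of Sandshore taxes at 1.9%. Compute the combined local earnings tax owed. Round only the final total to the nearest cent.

€1,792.58

Marshley Municipality, January 1 – February 3, 2010: 34 days → €91,000 × 2.65% × 34/365 = €224.6329
The City of Sandshore, February 4 – December 31, 2010: 331 days → €91,000 × 1.9% × 331/365 = €1,567.9425
Total = €1,792.5753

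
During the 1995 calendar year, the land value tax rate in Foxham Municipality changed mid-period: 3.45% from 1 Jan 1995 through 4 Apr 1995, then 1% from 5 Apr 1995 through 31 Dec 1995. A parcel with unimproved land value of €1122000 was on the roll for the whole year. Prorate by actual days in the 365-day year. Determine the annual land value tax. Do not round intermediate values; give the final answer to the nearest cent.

1 Jan – 4 Apr 1995: 94 days at 3.45% → €1122000 × 3.45% × 94/365 = €9968.8932
5 Apr – 31 Dec 1995: 271 days at 1% → €1122000 × 1% × 271/365 = €8330.4658
Total = €18299.3589

€18299.36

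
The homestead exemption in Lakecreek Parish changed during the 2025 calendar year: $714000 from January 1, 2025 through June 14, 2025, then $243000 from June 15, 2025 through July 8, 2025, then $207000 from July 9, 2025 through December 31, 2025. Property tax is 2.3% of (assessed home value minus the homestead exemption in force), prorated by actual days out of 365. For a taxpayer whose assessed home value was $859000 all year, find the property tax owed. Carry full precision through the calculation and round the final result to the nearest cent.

$9670.15

January 1 – June 14, 2025: 165 days, exemption $714000 → ($859000 − $714000) × 2.3% × 165/365 = $1507.6027
June 15 – July 8, 2025: 24 days, exemption $243000 → ($859000 − $243000) × 2.3% × 24/365 = $931.5945
July 9 – December 31, 2025: 176 days, exemption $207000 → ($859000 − $207000) × 2.3% × 176/365 = $7230.9479
Total = $9670.1452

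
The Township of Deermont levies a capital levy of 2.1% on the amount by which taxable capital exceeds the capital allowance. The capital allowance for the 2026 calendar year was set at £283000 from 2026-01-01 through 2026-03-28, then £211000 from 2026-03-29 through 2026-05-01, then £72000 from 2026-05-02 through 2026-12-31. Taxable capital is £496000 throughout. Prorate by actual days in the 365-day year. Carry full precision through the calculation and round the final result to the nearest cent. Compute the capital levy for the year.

£7575.94

2026-01-01 to 2026-03-28: 87 days, exemption £283000 → (£496000 − £283000) × 2.1% × 87/365 = £1066.1671
2026-03-29 to 2026-05-01: 34 days, exemption £211000 → (£496000 − £211000) × 2.1% × 34/365 = £557.5068
2026-05-02 to 2026-12-31: 244 days, exemption £72000 → (£496000 − £72000) × 2.1% × 244/365 = £5952.2630
Total = £7575.9370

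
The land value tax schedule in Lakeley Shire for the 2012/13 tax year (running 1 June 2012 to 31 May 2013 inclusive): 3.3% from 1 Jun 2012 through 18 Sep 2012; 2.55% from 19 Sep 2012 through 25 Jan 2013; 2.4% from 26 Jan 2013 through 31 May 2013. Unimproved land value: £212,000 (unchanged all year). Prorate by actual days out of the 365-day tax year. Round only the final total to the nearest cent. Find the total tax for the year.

1 Jun – 18 Sep 2012: 110 days at 3.3% → £212,000 × 3.3% × 110/365 = £2,108.3836
19 Sep 2012 – 25 Jan 2013: 129 days at 2.55% → £212,000 × 2.55% × 129/365 = £1,910.6137
26 Jan – 31 May 2013: 126 days at 2.4% → £212,000 × 2.4% × 126/365 = £1,756.4055
Total = £5,775.4027

£5,775.40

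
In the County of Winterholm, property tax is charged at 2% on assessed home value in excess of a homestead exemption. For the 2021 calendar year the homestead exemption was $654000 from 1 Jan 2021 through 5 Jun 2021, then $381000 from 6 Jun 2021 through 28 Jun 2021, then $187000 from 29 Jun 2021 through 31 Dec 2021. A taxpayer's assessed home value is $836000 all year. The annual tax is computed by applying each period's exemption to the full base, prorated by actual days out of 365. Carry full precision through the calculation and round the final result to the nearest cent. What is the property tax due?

1 Jan – 5 Jun 2021: 156 days, exemption $654000 → ($836000 − $654000) × 2% × 156/365 = $1555.7260
6 Jun – 28 Jun 2021: 23 days, exemption $381000 → ($836000 − $381000) × 2% × 23/365 = $573.4247
29 Jun – 31 Dec 2021: 186 days, exemption $187000 → ($836000 − $187000) × 2% × 186/365 = $6614.4658
Total = $8743.6164

$8743.62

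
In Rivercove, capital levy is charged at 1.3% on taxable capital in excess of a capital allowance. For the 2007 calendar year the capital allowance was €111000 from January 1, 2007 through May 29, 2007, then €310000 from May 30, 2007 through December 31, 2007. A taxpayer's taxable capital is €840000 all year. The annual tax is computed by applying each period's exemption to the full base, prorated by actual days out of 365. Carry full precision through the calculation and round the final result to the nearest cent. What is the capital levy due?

January 1 – May 29, 2007: 149 days, exemption €111000 → (€840000 − €111000) × 1.3% × 149/365 = €3868.6932
May 30 – December 31, 2007: 216 days, exemption €310000 → (€840000 − €310000) × 1.3% × 216/365 = €4077.3699
Total = €7946.0630

€7946.06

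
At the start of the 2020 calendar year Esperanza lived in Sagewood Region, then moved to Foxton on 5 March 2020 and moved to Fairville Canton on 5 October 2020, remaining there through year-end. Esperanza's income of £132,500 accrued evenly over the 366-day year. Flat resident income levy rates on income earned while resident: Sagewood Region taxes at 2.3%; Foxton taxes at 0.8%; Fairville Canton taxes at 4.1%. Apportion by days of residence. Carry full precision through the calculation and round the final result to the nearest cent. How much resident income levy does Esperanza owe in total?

Sagewood Region, 1 January – 4 March 2020: 64 days → £132,500 × 2.3% × 64/366 = £532.8962
Foxton, 5 March – 4 October 2020: 214 days → £132,500 × 0.8% × 214/366 = £619.7814
Fairville Canton, 5 October – 31 December 2020: 88 days → £132,500 × 4.1% × 88/366 = £1,306.1749
Total = £2,458.8525

£2,458.85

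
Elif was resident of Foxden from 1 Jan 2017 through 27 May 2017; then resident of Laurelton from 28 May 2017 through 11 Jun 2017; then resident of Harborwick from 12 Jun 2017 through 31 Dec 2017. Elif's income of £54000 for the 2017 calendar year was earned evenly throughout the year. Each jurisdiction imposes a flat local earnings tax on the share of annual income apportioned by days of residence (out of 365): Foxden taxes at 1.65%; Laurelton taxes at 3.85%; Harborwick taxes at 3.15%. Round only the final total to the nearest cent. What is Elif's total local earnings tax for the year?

Foxden, 1 Jan – 27 May 2017: 147 days → £54000 × 1.65% × 147/365 = £358.8411
Laurelton, 28 May – 11 Jun 2017: 15 days → £54000 × 3.85% × 15/365 = £85.4384
Harborwick, 12 Jun – 31 Dec 2017: 203 days → £54000 × 3.15% × 203/365 = £946.0356
Total = £1390.3151

£1390.32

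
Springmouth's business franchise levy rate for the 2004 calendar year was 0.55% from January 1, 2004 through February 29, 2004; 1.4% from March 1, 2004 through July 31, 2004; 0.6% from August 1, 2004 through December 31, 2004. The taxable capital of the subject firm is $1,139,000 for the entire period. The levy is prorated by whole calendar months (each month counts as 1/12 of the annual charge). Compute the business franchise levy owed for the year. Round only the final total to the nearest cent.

$10,535.75

January 1 – February 29, 2004: 2 months at 0.55% → $1,139,000 × 0.55% × 2/12 = $1,044.0833
March 1 – July 31, 2004: 5 months at 1.4% → $1,139,000 × 1.4% × 5/12 = $6,644.1667
August 1 – December 31, 2004: 5 months at 0.6% → $1,139,000 × 0.6% × 5/12 = $2,847.5000
Total = $10,535.7500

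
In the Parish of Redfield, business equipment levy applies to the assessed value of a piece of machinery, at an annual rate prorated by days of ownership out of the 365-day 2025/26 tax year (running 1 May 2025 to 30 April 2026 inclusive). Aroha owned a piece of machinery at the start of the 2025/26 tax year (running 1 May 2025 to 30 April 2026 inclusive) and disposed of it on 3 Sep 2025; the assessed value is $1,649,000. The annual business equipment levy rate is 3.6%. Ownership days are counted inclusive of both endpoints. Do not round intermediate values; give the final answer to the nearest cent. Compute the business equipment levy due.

$20,492.78

Days held (1 May – 3 Sep 2025): 126 out of 365
Tax = $1,649,000 × 3.6% × 126/365 = $20,492.7781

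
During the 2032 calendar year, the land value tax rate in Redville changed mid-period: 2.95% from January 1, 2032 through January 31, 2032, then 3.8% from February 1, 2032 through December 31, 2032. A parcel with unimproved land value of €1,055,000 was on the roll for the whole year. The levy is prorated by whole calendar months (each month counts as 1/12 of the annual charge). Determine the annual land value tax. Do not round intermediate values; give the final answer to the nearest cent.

€39,342.71

January 1 – January 31, 2032: 1 month at 2.95% → €1,055,000 × 2.95% × 1/12 = €2,593.5417
February 1 – December 31, 2032: 11 months at 3.8% → €1,055,000 × 3.8% × 11/12 = €36,749.1667
Total = €39,342.7083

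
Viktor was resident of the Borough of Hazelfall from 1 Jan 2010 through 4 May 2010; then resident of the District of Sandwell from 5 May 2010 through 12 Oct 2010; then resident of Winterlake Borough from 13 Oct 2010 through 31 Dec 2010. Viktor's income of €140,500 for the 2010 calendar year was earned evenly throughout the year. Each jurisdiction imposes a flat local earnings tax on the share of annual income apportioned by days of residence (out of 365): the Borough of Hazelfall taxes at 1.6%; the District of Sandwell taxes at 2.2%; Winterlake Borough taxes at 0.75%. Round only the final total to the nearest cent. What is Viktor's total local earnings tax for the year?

The Borough of Hazelfall, 1 Jan – 4 May 2010: 124 days → €140,500 × 1.6% × 124/365 = €763.7041
The District of Sandwell, 5 May – 12 Oct 2010: 161 days → €140,500 × 2.2% × 161/365 = €1,363.4274
Winterlake Borough, 13 Oct – 31 Dec 2010: 80 days → €140,500 × 0.75% × 80/365 = €230.9589
Total = €2,358.0904

€2,358.09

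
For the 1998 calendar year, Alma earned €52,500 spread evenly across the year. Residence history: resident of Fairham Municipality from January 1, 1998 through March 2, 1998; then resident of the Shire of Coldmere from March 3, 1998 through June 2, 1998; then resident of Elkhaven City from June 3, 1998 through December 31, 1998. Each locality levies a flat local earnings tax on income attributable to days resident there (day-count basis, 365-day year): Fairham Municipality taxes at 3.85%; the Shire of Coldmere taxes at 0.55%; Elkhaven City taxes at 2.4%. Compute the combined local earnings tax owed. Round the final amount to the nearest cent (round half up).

Fairham Municipality, January 1 – March 2, 1998: 61 days → €52,500 × 3.85% × 61/365 = €337.7979
The Shire of Coldmere, March 3 – June 2, 1998: 92 days → €52,500 × 0.55% × 92/365 = €72.7808
Elkhaven City, June 3 – December 31, 1998: 212 days → €52,500 × 2.4% × 212/365 = €731.8356
Total = €1,142.4144

€1,142.41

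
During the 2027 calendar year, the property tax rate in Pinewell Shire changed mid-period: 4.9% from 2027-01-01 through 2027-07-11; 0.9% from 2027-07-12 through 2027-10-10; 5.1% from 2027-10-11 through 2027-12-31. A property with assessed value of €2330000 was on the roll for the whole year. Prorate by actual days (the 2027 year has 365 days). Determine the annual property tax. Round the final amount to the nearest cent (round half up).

€91980.74

2027-01-01 to 2027-07-11: 192 days at 4.9% → €2330000 × 4.9% × 192/365 = €60056.5479
2027-07-12 to 2027-10-10: 91 days at 0.9% → €2330000 × 0.9% × 91/365 = €5228.1370
2027-10-11 to 2027-12-31: 82 days at 5.1% → €2330000 × 5.1% × 82/365 = €26696.0548
Total = €91980.7397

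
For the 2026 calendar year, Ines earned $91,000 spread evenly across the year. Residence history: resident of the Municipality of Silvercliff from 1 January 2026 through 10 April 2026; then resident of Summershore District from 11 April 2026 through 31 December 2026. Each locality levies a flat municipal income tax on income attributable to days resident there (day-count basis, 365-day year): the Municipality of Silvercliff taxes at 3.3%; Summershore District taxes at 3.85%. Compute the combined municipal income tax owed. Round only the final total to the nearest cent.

$3,366.38

The Municipality of Silvercliff, 1 January – 10 April 2026: 100 days → $91,000 × 3.3% × 100/365 = $822.7397
Summershore District, 11 April – 31 December 2026: 265 days → $91,000 × 3.85% × 265/365 = $2,543.6370
Total = $3,366.3767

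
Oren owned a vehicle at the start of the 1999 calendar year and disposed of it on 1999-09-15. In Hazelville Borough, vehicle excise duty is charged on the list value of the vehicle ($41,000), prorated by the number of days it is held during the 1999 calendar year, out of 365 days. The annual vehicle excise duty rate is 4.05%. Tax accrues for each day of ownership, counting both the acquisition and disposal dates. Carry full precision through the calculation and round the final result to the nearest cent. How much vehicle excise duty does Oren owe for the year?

$1,173.72

Days held (1999-01-01 to 1999-09-15): 258 out of 365
Tax = $41,000 × 4.05% × 258/365 = $1,173.7233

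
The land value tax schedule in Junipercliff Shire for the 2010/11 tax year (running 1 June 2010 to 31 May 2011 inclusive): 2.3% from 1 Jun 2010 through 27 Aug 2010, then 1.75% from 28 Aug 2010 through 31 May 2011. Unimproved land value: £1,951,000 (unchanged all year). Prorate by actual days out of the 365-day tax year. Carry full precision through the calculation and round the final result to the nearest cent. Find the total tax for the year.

1 Jun – 27 Aug 2010: 88 days at 2.3% → £1,951,000 × 2.3% × 88/365 = £10,818.6959
28 Aug 2010 – 31 May 2011: 277 days at 1.75% → £1,951,000 × 1.75% × 277/365 = £25,910.8836
Total = £36,729.5795

£36,729.58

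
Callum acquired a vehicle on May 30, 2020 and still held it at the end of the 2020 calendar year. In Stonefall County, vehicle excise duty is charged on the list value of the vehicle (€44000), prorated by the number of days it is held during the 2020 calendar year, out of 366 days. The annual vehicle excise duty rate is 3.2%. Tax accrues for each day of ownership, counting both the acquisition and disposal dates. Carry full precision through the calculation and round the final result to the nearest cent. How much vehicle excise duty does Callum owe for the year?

Days held (May 30 – December 31, 2020): 216 out of 366
Tax = €44000 × 3.2% × 216/366 = €830.9508

€830.95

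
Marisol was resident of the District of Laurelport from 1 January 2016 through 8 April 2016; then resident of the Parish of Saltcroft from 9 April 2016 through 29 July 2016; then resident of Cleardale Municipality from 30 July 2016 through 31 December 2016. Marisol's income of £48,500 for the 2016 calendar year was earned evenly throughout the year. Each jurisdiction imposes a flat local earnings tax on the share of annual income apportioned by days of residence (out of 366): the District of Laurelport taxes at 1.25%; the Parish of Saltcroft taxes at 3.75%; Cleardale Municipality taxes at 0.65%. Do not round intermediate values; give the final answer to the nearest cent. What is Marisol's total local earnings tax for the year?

The District of Laurelport, 1 January – 8 April 2016: 99 days → £48,500 × 1.25% × 99/366 = £163.9857
The Parish of Saltcroft, 9 April – 29 July 2016: 112 days → £48,500 × 3.75% × 112/366 = £556.5574
Cleardale Municipality, 30 July – 31 December 2016: 155 days → £48,500 × 0.65% × 155/366 = £133.5075
Total = £854.0505

£854.05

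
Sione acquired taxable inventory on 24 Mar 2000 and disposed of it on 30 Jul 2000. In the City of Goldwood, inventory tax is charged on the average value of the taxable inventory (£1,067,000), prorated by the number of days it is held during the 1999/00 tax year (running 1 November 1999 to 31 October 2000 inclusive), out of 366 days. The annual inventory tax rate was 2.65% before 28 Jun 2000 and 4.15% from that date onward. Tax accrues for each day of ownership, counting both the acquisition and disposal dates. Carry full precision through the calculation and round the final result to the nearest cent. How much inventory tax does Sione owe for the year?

24 Mar – 27 Jun 2000: 96 days at 2.65% → £1,067,000 × 2.65% × 96/366 = £7,416.5246
28 Jun – 30 Jul 2000: 33 days at 4.15% → £1,067,000 × 4.15% × 33/366 = £3,992.5041
Total = £11,409.0287

£11,409.03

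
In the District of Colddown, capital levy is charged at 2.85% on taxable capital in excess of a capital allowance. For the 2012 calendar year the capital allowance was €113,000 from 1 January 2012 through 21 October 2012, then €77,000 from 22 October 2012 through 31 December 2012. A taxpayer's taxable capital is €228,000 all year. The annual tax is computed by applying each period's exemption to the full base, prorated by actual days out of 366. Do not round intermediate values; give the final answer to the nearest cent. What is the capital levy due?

1 January – 21 October 2012: 295 days, exemption €113,000 → (€228,000 − €113,000) × 2.85% × 295/366 = €2,641.7008
22 October – 31 December 2012: 71 days, exemption €77,000 → (€228,000 − €77,000) × 2.85% × 71/366 = €834.8320
Total = €3,476.5328

€3,476.53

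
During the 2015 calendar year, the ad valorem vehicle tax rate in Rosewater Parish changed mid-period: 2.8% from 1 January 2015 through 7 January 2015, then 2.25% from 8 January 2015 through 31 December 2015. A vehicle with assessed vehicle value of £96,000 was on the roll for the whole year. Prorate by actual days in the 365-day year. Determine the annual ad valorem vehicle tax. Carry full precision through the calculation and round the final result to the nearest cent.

£2,170.13

1 January – 7 January 2015: 7 days at 2.8% → £96,000 × 2.8% × 7/365 = £51.5507
8 January – 31 December 2015: 358 days at 2.25% → £96,000 × 2.25% × 358/365 = £2,118.5753
Total = £2,170.1260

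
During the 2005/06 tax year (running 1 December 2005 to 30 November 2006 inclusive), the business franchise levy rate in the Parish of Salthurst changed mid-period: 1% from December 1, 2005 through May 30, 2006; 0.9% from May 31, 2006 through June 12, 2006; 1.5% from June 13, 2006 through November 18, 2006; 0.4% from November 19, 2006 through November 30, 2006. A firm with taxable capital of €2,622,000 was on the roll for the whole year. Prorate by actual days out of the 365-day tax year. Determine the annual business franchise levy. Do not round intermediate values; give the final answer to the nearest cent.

€31,320.33

December 1, 2005 – May 30, 2006: 181 days at 1% → €2,622,000 × 1% × 181/365 = €13,002.2466
May 31 – June 12, 2006: 13 days at 0.9% → €2,622,000 × 0.9% × 13/365 = €840.4767
June 13 – November 18, 2006: 159 days at 1.5% → €2,622,000 × 1.5% × 159/365 = €17,132.7945
November 19 – November 30, 2006: 12 days at 0.4% → €2,622,000 × 0.4% × 12/365 = €344.8110
Total = €31,320.3288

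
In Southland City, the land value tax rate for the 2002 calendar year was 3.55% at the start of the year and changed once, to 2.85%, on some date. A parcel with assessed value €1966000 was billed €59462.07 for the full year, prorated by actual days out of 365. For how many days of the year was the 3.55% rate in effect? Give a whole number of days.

91 days

Let d = days at the first rate; then 365 − d days at the second rate.
€1966000 × [3.55%·d + 2.85%·(365−d)] / 365 = €59462.07
Solving gives d = 91, so the new rate took effect on 2 April 2002.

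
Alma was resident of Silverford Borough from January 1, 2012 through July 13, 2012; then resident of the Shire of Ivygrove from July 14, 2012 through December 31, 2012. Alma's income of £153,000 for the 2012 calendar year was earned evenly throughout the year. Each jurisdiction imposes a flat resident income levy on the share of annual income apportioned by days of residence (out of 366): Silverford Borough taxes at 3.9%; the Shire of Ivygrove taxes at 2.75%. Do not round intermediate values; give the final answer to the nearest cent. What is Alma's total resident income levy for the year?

£5,144.94

Silverford Borough, January 1 – July 13, 2012: 195 days → £153,000 × 3.9% × 195/366 = £3,179.1393
The Shire of Ivygrove, July 14 – December 31, 2012: 171 days → £153,000 × 2.75% × 171/366 = £1,965.7992
Total = £5,144.9385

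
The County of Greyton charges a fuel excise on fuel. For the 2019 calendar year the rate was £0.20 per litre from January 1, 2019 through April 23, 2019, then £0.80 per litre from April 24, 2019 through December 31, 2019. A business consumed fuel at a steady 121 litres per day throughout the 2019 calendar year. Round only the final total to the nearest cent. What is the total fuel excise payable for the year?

£27128.20

January 1 – April 23, 2019: 113 days × 121 litres/day = 13,673 litres at £0.20/litre → £2734.60
April 24 – December 31, 2019: 252 days × 121 litres/day = 30,492 litres at £0.80/litre → £24393.60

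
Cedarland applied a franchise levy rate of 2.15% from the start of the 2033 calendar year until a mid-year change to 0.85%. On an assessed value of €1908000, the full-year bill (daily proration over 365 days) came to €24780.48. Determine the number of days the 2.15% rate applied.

Let d = days at the first rate; then 365 − d days at the second rate.
€1908000 × [2.15%·d + 0.85%·(365−d)] / 365 = €24780.48
Solving gives d = 126, so the new rate took effect on May 7, 2033.

126 days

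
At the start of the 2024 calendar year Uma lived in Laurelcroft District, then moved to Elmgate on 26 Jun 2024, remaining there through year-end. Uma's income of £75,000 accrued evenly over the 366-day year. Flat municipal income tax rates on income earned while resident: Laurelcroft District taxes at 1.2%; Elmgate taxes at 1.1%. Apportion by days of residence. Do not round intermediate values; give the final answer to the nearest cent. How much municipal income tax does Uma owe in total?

Laurelcroft District, 1 Jan – 25 Jun 2024: 177 days → £75,000 × 1.2% × 177/366 = £435.2459
Elmgate, 26 Jun – 31 Dec 2024: 189 days → £75,000 × 1.1% × 189/366 = £426.0246
Total = £861.2705

£861.27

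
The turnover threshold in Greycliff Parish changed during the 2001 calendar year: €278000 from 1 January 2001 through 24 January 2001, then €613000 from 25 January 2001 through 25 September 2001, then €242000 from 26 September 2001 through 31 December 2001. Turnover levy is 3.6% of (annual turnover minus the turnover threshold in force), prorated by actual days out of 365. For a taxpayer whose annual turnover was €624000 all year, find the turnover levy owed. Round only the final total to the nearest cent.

1 January – 24 January 2001: 24 days, exemption €278000 → (€624000 − €278000) × 3.6% × 24/365 = €819.0247
25 January – 25 September 2001: 244 days, exemption €613000 → (€624000 − €613000) × 3.6% × 244/365 = €264.7233
26 September – 31 December 2001: 97 days, exemption €242000 → (€624000 − €242000) × 3.6% × 97/365 = €3654.6411
Total = €4738.3890

€4738.39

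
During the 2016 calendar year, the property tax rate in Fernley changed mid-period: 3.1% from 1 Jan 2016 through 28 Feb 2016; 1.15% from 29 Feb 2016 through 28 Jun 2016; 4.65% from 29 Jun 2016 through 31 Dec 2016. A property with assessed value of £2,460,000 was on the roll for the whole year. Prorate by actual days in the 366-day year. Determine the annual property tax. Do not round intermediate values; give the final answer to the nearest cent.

£79,778.61

1 Jan – 28 Feb 2016: 59 days at 3.1% → £2,460,000 × 3.1% × 59/366 = £12,293.2787
29 Feb – 28 Jun 2016: 121 days at 1.15% → £2,460,000 × 1.15% × 121/366 = £9,352.7049
29 Jun – 31 Dec 2016: 186 days at 4.65% → £2,460,000 × 4.65% × 186/366 = £58,132.6230
Total = £79,778.6066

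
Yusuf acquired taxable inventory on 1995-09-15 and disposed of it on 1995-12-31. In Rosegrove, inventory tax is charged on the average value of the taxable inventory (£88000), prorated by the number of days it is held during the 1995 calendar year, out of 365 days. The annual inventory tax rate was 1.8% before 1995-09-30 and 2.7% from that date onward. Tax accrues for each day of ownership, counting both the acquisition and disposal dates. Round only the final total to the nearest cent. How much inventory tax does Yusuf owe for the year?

1995-09-15 to 1995-09-29: 15 days at 1.8% → £88000 × 1.8% × 15/365 = £65.0959
1995-09-30 to 1995-12-31: 93 days at 2.7% → £88000 × 2.7% × 93/365 = £605.3918
Total = £670.4877

£670.49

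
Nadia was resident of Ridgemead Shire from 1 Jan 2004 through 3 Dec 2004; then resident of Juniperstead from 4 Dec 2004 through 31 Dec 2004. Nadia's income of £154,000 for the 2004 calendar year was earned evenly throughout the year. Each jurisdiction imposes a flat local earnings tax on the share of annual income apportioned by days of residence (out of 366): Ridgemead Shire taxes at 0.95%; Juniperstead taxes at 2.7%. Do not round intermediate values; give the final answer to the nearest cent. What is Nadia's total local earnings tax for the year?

£1,669.17

Ridgemead Shire, 1 Jan – 3 Dec 2004: 338 days → £154,000 × 0.95% × 338/366 = £1,351.0765
Juniperstead, 4 Dec – 31 Dec 2004: 28 days → £154,000 × 2.7% × 28/366 = £318.0984
Total = £1,669.1749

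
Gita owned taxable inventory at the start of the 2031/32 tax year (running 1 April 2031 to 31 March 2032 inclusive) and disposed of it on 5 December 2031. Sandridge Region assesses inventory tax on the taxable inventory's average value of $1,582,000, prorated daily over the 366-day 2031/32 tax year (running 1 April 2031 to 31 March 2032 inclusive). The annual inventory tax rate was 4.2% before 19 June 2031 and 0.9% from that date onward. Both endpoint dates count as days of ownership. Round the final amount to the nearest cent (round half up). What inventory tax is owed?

$20,955.02

1 April – 18 June 2031: 79 days at 4.2% → $1,582,000 × 4.2% × 79/366 = $14,341.7377
19 June – 5 December 2031: 170 days at 0.9% → $1,582,000 × 0.9% × 170/366 = $6,613.2787
Total = $20,955.0164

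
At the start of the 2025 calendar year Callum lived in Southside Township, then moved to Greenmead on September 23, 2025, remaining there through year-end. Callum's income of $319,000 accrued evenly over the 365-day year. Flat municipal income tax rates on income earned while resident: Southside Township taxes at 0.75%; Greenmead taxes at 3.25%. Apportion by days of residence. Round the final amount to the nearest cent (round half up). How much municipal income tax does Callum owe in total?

$4,577.43

Southside Township, January 1 – September 22, 2025: 265 days → $319,000 × 0.75% × 265/365 = $1,737.0205
Greenmead, September 23 – December 31, 2025: 100 days → $319,000 × 3.25% × 100/365 = $2,840.4110
Total = $4,577.4315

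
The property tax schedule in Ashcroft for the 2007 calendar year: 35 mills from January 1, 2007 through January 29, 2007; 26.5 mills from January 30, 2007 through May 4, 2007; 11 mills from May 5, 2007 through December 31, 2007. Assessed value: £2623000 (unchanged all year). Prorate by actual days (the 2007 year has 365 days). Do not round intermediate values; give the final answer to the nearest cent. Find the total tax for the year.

January 1 – January 29, 2007: 29 days at 35 mills → £2623000 × 3.5% × 29/365 = £7294.0959
January 30 – May 4, 2007: 95 days at 26.5 mills → £2623000 × 2.65% × 95/365 = £18091.5137
May 5 – December 31, 2007: 241 days at 11 mills → £2623000 × 1.1% × 241/365 = £19050.8849
Total = £44436.4945

£44436.49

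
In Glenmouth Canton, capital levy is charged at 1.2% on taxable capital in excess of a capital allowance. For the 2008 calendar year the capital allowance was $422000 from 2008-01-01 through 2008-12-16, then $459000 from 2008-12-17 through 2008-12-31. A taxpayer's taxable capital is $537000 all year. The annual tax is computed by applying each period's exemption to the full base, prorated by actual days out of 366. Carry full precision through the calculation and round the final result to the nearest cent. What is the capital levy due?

2008-01-01 to 2008-12-16: 351 days, exemption $422000 → ($537000 − $422000) × 1.2% × 351/366 = $1323.4426
2008-12-17 to 2008-12-31: 15 days, exemption $459000 → ($537000 − $459000) × 1.2% × 15/366 = $38.3607
Total = $1361.8033

$1361.80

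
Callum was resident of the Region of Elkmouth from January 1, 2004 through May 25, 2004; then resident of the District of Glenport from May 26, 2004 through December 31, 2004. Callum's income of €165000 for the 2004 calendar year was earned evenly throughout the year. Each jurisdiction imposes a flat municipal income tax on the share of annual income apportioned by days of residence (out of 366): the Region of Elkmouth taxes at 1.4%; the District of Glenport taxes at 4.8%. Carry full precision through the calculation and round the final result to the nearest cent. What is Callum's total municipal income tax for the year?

The Region of Elkmouth, January 1 – May 25, 2004: 146 days → €165000 × 1.4% × 146/366 = €921.4754
The District of Glenport, May 26 – December 31, 2004: 220 days → €165000 × 4.8% × 220/366 = €4760.6557
Total = €5682.1311

€5682.13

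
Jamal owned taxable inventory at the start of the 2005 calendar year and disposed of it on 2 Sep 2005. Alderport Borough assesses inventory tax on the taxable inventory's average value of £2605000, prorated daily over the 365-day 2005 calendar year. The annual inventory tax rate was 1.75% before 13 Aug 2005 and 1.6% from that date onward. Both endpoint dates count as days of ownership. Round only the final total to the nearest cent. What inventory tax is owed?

£30375.01

1 Jan – 12 Aug 2005: 224 days at 1.75% → £2605000 × 1.75% × 224/365 = £27976.9863
13 Aug – 2 Sep 2005: 21 days at 1.6% → £2605000 × 1.6% × 21/365 = £2398.0274
Total = £30375.0137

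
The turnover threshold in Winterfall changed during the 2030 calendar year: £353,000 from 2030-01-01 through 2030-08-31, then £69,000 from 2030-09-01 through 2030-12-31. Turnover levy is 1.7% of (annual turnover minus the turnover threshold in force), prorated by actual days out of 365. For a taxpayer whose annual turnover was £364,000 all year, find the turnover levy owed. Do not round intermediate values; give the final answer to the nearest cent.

2030-01-01 to 2030-08-31: 243 days, exemption £353,000 → (£364,000 − £353,000) × 1.7% × 243/365 = £124.4959
2030-09-01 to 2030-12-31: 122 days, exemption £69,000 → (£364,000 − £69,000) × 1.7% × 122/365 = £1,676.2466
Total = £1,800.7425

£1,800.74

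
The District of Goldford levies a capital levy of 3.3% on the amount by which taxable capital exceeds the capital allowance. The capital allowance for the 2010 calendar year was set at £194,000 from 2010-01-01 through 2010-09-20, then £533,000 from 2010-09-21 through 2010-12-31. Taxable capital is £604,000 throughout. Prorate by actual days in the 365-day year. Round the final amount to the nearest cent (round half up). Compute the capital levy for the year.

£10,403.77

2010-01-01 to 2010-09-20: 263 days, exemption £194,000 → (£604,000 − £194,000) × 3.3% × 263/365 = £9,749.0137
2010-09-21 to 2010-12-31: 102 days, exemption £533,000 → (£604,000 − £533,000) × 3.3% × 102/365 = £654.7562
Total = £10,403.7699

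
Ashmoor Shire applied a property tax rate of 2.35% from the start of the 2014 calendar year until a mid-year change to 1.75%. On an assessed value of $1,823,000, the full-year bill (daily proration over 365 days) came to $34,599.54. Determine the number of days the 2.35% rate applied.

90 days

Let d = days at the first rate; then 365 − d days at the second rate.
$1,823,000 × [2.35%·d + 1.75%·(365−d)] / 365 = $34,599.54
Solving gives d = 90, so the new rate took effect on April 1, 2014.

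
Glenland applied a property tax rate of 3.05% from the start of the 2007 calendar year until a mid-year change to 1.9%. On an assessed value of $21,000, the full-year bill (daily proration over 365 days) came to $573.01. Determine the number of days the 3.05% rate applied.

263 days

Let d = days at the first rate; then 365 − d days at the second rate.
$21,000 × [3.05%·d + 1.9%·(365−d)] / 365 = $573.01
Solving gives d = 263, so the new rate took effect on 21 September 2007.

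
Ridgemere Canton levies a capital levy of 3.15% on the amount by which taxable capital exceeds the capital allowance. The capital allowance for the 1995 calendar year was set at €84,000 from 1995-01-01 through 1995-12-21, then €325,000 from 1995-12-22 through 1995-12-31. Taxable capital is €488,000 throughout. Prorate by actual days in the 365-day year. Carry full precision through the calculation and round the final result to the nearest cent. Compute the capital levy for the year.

1995-01-01 to 1995-12-21: 355 days, exemption €84,000 → (€488,000 − €84,000) × 3.15% × 355/365 = €12,377.3425
1995-12-22 to 1995-12-31: 10 days, exemption €325,000 → (€488,000 − €325,000) × 3.15% × 10/365 = €140.6712
Total = €12,518.0137

€12,518.01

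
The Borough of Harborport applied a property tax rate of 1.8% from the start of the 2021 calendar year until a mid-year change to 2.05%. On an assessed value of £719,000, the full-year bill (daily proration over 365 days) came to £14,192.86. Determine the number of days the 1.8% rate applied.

Let d = days at the first rate; then 365 − d days at the second rate.
£719,000 × [1.8%·d + 2.05%·(365−d)] / 365 = £14,192.86
Solving gives d = 111, so the new rate took effect on 22 April 2021.

111 days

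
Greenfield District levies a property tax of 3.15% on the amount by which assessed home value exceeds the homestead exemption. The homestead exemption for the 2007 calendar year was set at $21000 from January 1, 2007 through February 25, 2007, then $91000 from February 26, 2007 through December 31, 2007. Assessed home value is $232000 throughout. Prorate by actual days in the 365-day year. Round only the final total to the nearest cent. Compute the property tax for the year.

$4779.80

January 1 – February 25, 2007: 56 days, exemption $21000 → ($232000 − $21000) × 3.15% × 56/365 = $1019.7370
February 26 – December 31, 2007: 309 days, exemption $91000 → ($232000 − $91000) × 3.15% × 309/365 = $3760.0644
Total = $4779.8014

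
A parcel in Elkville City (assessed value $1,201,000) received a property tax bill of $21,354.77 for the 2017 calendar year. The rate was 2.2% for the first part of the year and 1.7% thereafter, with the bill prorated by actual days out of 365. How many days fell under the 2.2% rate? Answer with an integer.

Let d = days at the first rate; then 365 − d days at the second rate.
$1,201,000 × [2.2%·d + 1.7%·(365−d)] / 365 = $21,354.77
Solving gives d = 57, so the new rate took effect on 27 February 2017.

57 days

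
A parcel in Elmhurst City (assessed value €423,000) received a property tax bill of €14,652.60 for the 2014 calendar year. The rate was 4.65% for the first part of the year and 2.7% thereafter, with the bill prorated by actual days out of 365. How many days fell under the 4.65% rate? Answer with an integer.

143 days

Let d = days at the first rate; then 365 − d days at the second rate.
€423,000 × [4.65%·d + 2.7%·(365−d)] / 365 = €14,652.60
Solving gives d = 143, so the new rate took effect on 24 May 2014.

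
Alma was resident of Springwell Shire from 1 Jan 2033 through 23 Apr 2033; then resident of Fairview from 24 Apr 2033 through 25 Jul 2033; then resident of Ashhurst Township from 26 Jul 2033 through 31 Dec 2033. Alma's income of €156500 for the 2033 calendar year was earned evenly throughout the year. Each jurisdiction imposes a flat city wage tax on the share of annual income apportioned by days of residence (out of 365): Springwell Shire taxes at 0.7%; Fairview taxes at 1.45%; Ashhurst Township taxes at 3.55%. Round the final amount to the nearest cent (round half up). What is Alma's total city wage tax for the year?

Springwell Shire, 1 Jan – 23 Apr 2033: 113 days → €156500 × 0.7% × 113/365 = €339.1548
Fairview, 24 Apr – 25 Jul 2033: 93 days → €156500 × 1.45% × 93/365 = €578.1925
Ashhurst Township, 26 Jul – 31 Dec 2033: 159 days → €156500 × 3.55% × 159/365 = €2420.1760
Total = €3337.5233

€3337.52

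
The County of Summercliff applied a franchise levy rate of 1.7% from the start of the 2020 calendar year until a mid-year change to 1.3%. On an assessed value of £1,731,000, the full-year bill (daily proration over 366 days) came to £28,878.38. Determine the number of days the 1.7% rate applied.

337 days

Let d = days at the first rate; then 366 − d days at the second rate.
£1,731,000 × [1.7%·d + 1.3%·(366−d)] / 366 = £28,878.38
Solving gives d = 337, so the new rate took effect on December 3, 2020.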